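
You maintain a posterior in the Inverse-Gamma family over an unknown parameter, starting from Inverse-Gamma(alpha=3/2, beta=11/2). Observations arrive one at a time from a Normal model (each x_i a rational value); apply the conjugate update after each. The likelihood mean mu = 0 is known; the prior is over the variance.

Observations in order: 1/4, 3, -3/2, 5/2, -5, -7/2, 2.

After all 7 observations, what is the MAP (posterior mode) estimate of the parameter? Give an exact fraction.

1117/192

obs 1: x=1/4 → posterior Inverse-Gamma(2, 177/32)
obs 2: x=3 → posterior Inverse-Gamma(5/2, 321/32)
obs 3: x=-3/2 → posterior Inverse-Gamma(3, 357/32)
obs 4: x=5/2 → posterior Inverse-Gamma(7/2, 457/32)
obs 5: x=-5 → posterior Inverse-Gamma(4, 857/32)
obs 6: x=-7/2 → posterior Inverse-Gamma(9/2, 1053/32)
obs 7: x=2 → posterior Inverse-Gamma(5, 1117/32)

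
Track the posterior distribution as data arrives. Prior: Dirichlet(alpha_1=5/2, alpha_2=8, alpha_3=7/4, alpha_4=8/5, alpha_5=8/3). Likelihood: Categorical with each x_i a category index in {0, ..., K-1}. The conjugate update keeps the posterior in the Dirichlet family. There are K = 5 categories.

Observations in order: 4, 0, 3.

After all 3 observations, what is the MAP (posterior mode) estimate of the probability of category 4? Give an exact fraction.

160/871

obs 1: x=4 → posterior Dirichlet(5/2, 8, 7/4, 8/5, 11/3)
obs 2: x=0 → posterior Dirichlet(7/2, 8, 7/4, 8/5, 11/3)
obs 3: x=3 → posterior Dirichlet(7/2, 8, 7/4, 13/5, 11/3)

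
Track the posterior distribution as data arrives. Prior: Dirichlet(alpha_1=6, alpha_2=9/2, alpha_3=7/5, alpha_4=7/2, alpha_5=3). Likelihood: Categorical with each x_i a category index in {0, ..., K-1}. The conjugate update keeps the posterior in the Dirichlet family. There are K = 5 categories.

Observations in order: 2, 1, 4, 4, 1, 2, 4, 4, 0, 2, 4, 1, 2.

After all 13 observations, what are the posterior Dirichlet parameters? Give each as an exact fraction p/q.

alpha_1=7, alpha_2=15/2, alpha_3=27/5, alpha_4=7/2, alpha_5=8

obs 1: x=2 → posterior Dirichlet(6, 9/2, 12/5, 7/2, 3)
obs 2: x=1 → posterior Dirichlet(6, 11/2, 12/5, 7/2, 3)
obs 3: x=4 → posterior Dirichlet(6, 11/2, 12/5, 7/2, 4)
obs 4: x=4 → posterior Dirichlet(6, 11/2, 12/5, 7/2, 5)
obs 5: x=1 → posterior Dirichlet(6, 13/2, 12/5, 7/2, 5)
obs 6: x=2 → posterior Dirichlet(6, 13/2, 17/5, 7/2, 5)
obs 7: x=4 → posterior Dirichlet(6, 13/2, 17/5, 7/2, 6)
obs 8: x=4 → posterior Dirichlet(6, 13/2, 17/5, 7/2, 7)
obs 9: x=0 → posterior Dirichlet(7, 13/2, 17/5, 7/2, 7)
obs 10: x=2 → posterior Dirichlet(7, 13/2, 22/5, 7/2, 7)
obs 11: x=4 → posterior Dirichlet(7, 13/2, 22/5, 7/2, 8)
obs 12: x=1 → posterior Dirichlet(7, 15/2, 22/5, 7/2, 8)
obs 13: x=2 → posterior Dirichlet(7, 15/2, 27/5, 7/2, 8)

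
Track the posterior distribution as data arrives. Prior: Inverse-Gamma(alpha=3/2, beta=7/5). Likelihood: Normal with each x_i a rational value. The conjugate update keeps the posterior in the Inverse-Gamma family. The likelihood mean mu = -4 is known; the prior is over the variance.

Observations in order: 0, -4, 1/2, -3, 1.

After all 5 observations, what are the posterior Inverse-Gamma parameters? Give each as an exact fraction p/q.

obs 1: x=0 → posterior Inverse-Gamma(2, 47/5)
obs 2: x=-4 → posterior Inverse-Gamma(5/2, 47/5)
obs 3: x=1/2 → posterior Inverse-Gamma(3, 781/40)
obs 4: x=-3 → posterior Inverse-Gamma(7/2, 801/40)
obs 5: x=1 → posterior Inverse-Gamma(4, 1301/40)

alpha=4, beta=1301/40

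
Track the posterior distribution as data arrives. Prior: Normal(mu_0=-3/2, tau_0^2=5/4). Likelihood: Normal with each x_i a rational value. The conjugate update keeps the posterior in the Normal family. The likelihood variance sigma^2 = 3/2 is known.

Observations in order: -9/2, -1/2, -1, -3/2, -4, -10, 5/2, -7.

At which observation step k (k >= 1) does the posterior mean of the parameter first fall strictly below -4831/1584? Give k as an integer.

obs 1: x=-9/2 → posterior Normal(-63/22, 15/22)
obs 2: x=-1/2 → posterior Normal(-17/8, 15/32)
obs 3: x=-1 → posterior Normal(-13/7, 5/14)
obs 4: x=-3/2 → posterior Normal(-93/52, 15/52)
obs 5: x=-4 → posterior Normal(-133/62, 15/62)
obs 6: x=-10 → posterior Normal(-233/72, 5/24)
obs 7: x=5/2 → posterior Normal(-104/41, 15/82)
obs 8: x=-7 → posterior Normal(-139/46, 15/92)

k = 6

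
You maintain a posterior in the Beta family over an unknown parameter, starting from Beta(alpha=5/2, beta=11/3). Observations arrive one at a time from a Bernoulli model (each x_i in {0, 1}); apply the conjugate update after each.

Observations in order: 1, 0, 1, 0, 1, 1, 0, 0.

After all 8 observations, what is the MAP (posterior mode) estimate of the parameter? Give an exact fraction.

33/73

obs 1: x=1 → posterior Beta(7/2, 11/3)
obs 2: x=0 → posterior Beta(7/2, 14/3)
obs 3: x=1 → posterior Beta(9/2, 14/3)
obs 4: x=0 → posterior Beta(9/2, 17/3)
obs 5: x=1 → posterior Beta(11/2, 17/3)
obs 6: x=1 → posterior Beta(13/2, 17/3)
obs 7: x=0 → posterior Beta(13/2, 20/3)
obs 8: x=0 → posterior Beta(13/2, 23/3)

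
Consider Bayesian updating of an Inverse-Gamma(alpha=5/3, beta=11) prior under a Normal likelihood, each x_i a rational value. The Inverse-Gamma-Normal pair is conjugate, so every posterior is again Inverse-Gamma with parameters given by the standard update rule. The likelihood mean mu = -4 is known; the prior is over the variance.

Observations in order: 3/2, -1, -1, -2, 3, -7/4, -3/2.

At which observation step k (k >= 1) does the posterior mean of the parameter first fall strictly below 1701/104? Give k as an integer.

k = 3

obs 1: x=3/2 → posterior Inverse-Gamma(13/6, 209/8)
obs 2: x=-1 → posterior Inverse-Gamma(8/3, 245/8)
obs 3: x=-1 → posterior Inverse-Gamma(19/6, 281/8)
obs 4: x=-2 → posterior Inverse-Gamma(11/3, 297/8)
obs 5: x=3 → posterior Inverse-Gamma(25/6, 493/8)
obs 6: x=-7/4 → posterior Inverse-Gamma(14/3, 2053/32)
obs 7: x=-3/2 → posterior Inverse-Gamma(31/6, 2153/32)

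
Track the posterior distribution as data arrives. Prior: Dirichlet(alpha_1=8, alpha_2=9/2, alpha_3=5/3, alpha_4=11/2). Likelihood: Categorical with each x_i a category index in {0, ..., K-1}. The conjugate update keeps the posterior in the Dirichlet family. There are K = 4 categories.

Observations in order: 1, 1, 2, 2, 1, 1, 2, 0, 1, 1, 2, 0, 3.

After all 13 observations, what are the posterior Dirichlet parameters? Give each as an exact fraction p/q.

alpha_1=10, alpha_2=21/2, alpha_3=17/3, alpha_4=13/2

obs 1: x=1 → posterior Dirichlet(8, 11/2, 5/3, 11/2)
obs 2: x=1 → posterior Dirichlet(8, 13/2, 5/3, 11/2)
obs 3: x=2 → posterior Dirichlet(8, 13/2, 8/3, 11/2)
obs 4: x=2 → posterior Dirichlet(8, 13/2, 11/3, 11/2)
obs 5: x=1 → posterior Dirichlet(8, 15/2, 11/3, 11/2)
obs 6: x=1 → posterior Dirichlet(8, 17/2, 11/3, 11/2)
obs 7: x=2 → posterior Dirichlet(8, 17/2, 14/3, 11/2)
obs 8: x=0 → posterior Dirichlet(9, 17/2, 14/3, 11/2)
obs 9: x=1 → posterior Dirichlet(9, 19/2, 14/3, 11/2)
obs 10: x=1 → posterior Dirichlet(9, 21/2, 14/3, 11/2)
obs 11: x=2 → posterior Dirichlet(9, 21/2, 17/3, 11/2)
obs 12: x=0 → posterior Dirichlet(10, 21/2, 17/3, 11/2)
obs 13: x=3 → posterior Dirichlet(10, 21/2, 17/3, 13/2)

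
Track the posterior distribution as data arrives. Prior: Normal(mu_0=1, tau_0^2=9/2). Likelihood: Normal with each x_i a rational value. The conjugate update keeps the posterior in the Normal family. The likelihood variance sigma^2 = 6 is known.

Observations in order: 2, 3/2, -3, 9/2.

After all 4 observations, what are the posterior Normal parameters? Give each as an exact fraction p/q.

obs 1: x=2 → posterior Normal(10/7, 18/7)
obs 2: x=3/2 → posterior Normal(29/20, 9/5)
obs 3: x=-3 → posterior Normal(11/26, 18/13)
obs 4: x=9/2 → posterior Normal(19/16, 9/8)

mu_0=19/16, tau_0^2=9/8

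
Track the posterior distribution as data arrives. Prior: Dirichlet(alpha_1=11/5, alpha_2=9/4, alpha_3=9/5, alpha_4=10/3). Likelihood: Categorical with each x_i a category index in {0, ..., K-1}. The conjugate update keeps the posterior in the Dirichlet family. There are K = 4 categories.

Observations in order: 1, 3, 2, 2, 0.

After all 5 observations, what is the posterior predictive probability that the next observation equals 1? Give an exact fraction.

obs 1: x=1 → posterior Dirichlet(11/5, 13/4, 9/5, 10/3)
obs 2: x=3 → posterior Dirichlet(11/5, 13/4, 9/5, 13/3)
obs 3: x=2 → posterior Dirichlet(11/5, 13/4, 14/5, 13/3)
obs 4: x=2 → posterior Dirichlet(11/5, 13/4, 19/5, 13/3)
obs 5: x=0 → posterior Dirichlet(16/5, 13/4, 19/5, 13/3)

39/175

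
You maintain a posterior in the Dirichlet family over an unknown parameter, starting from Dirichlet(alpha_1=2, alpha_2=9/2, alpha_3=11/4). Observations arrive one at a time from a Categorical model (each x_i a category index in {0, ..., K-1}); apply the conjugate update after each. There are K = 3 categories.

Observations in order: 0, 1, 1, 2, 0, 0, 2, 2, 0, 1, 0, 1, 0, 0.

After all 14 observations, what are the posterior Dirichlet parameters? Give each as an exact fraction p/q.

alpha_1=9, alpha_2=17/2, alpha_3=23/4

obs 1: x=0 → posterior Dirichlet(3, 9/2, 11/4)
obs 2: x=1 → posterior Dirichlet(3, 11/2, 11/4)
obs 3: x=1 → posterior Dirichlet(3, 13/2, 11/4)
obs 4: x=2 → posterior Dirichlet(3, 13/2, 15/4)
obs 5: x=0 → posterior Dirichlet(4, 13/2, 15/4)
obs 6: x=0 → posterior Dirichlet(5, 13/2, 15/4)
obs 7: x=2 → posterior Dirichlet(5, 13/2, 19/4)
obs 8: x=2 → posterior Dirichlet(5, 13/2, 23/4)
obs 9: x=0 → posterior Dirichlet(6, 13/2, 23/4)
obs 10: x=1 → posterior Dirichlet(6, 15/2, 23/4)
obs 11: x=0 → posterior Dirichlet(7, 15/2, 23/4)
obs 12: x=1 → posterior Dirichlet(7, 17/2, 23/4)
obs 13: x=0 → posterior Dirichlet(8, 17/2, 23/4)
obs 14: x=0 → posterior Dirichlet(9, 17/2, 23/4)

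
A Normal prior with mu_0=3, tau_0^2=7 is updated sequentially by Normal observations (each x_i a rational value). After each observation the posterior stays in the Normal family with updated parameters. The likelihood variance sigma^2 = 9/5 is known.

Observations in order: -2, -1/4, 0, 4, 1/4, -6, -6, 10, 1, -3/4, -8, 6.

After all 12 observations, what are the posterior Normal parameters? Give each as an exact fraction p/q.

obs 1: x=-2 → posterior Normal(-43/44, 63/44)
obs 2: x=-1/4 → posterior Normal(-207/316, 63/79)
obs 3: x=0 → posterior Normal(-69/152, 21/38)
obs 4: x=4 → posterior Normal(353/596, 63/149)
obs 5: x=1/4 → posterior Normal(97/184, 63/184)
obs 6: x=-6 → posterior Normal(-113/219, 21/73)
obs 7: x=-6 → posterior Normal(-323/254, 63/254)
obs 8: x=10 → posterior Normal(27/289, 63/289)
obs 9: x=1 → posterior Normal(31/162, 7/36)
obs 10: x=-3/4 → posterior Normal(143/1436, 63/359)
obs 11: x=-8 → posterior Normal(-977/1576, 63/394)
obs 12: x=6 → posterior Normal(-137/1716, 21/143)

mu_0=-137/1716, tau_0^2=21/143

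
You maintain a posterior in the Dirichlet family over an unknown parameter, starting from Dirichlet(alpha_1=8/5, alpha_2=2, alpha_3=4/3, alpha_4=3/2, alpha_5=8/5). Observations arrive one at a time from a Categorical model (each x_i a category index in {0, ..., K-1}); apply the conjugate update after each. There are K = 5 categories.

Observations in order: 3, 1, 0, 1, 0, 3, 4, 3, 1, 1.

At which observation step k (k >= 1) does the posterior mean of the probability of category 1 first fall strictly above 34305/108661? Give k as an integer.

k = 4

obs 1: x=3 → posterior Dirichlet(8/5, 2, 4/3, 5/2, 8/5)
obs 2: x=1 → posterior Dirichlet(8/5, 3, 4/3, 5/2, 8/5)
obs 3: x=0 → posterior Dirichlet(13/5, 3, 4/3, 5/2, 8/5)
obs 4: x=1 → posterior Dirichlet(13/5, 4, 4/3, 5/2, 8/5)
obs 5: x=0 → posterior Dirichlet(18/5, 4, 4/3, 5/2, 8/5)
obs 6: x=3 → posterior Dirichlet(18/5, 4, 4/3, 7/2, 8/5)
obs 7: x=4 → posterior Dirichlet(18/5, 4, 4/3, 7/2, 13/5)
obs 8: x=3 → posterior Dirichlet(18/5, 4, 4/3, 9/2, 13/5)
obs 9: x=1 → posterior Dirichlet(18/5, 5, 4/3, 9/2, 13/5)
obs 10: x=1 → posterior Dirichlet(18/5, 6, 4/3, 9/2, 13/5)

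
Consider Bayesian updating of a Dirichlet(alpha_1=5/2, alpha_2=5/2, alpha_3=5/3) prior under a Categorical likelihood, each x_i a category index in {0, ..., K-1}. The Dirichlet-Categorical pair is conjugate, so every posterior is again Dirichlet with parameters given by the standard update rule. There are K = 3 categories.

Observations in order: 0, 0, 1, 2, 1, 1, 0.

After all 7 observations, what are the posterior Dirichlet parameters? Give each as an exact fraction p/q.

obs 1: x=0 → posterior Dirichlet(7/2, 5/2, 5/3)
obs 2: x=0 → posterior Dirichlet(9/2, 5/2, 5/3)
obs 3: x=1 → posterior Dirichlet(9/2, 7/2, 5/3)
obs 4: x=2 → posterior Dirichlet(9/2, 7/2, 8/3)
obs 5: x=1 → posterior Dirichlet(9/2, 9/2, 8/3)
obs 6: x=1 → posterior Dirichlet(9/2, 11/2, 8/3)
obs 7: x=0 → posterior Dirichlet(11/2, 11/2, 8/3)

alpha_1=11/2, alpha_2=11/2, alpha_3=8/3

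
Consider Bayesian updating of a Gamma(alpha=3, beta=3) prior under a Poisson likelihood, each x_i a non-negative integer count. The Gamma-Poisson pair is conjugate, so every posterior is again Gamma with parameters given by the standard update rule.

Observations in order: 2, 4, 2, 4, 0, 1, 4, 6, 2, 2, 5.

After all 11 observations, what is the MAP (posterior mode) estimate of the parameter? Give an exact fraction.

obs 1: x=2 → posterior Gamma(5, 4)
obs 2: x=4 → posterior Gamma(9, 5)
obs 3: x=2 → posterior Gamma(11, 6)
obs 4: x=4 → posterior Gamma(15, 7)
obs 5: x=0 → posterior Gamma(15, 8)
obs 6: x=1 → posterior Gamma(16, 9)
obs 7: x=4 → posterior Gamma(20, 10)
obs 8: x=6 → posterior Gamma(26, 11)
obs 9: x=2 → posterior Gamma(28, 12)
obs 10: x=2 → posterior Gamma(30, 13)
obs 11: x=5 → posterior Gamma(35, 14)

17/7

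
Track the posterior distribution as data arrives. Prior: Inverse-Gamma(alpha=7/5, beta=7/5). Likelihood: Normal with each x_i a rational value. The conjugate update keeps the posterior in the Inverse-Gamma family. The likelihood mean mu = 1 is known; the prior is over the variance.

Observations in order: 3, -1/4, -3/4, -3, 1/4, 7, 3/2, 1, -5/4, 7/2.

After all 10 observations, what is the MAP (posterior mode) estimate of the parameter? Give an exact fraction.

obs 1: x=3 → posterior Inverse-Gamma(19/10, 17/5)
obs 2: x=-1/4 → posterior Inverse-Gamma(12/5, 669/160)
obs 3: x=-3/4 → posterior Inverse-Gamma(29/10, 457/80)
obs 4: x=-3 → posterior Inverse-Gamma(17/5, 1097/80)
obs 5: x=1/4 → posterior Inverse-Gamma(39/10, 2239/160)
obs 6: x=7 → posterior Inverse-Gamma(22/5, 5119/160)
obs 7: x=3/2 → posterior Inverse-Gamma(49/10, 5139/160)
obs 8: x=1 → posterior Inverse-Gamma(27/5, 5139/160)
obs 9: x=-5/4 → posterior Inverse-Gamma(59/10, 693/20)
obs 10: x=7/2 → posterior Inverse-Gamma(32/5, 1511/40)

1511/296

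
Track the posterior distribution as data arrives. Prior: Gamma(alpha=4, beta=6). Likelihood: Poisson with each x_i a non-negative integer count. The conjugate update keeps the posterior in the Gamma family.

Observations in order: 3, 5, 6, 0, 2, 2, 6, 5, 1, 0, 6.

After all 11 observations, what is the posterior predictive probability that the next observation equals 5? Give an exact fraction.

obs 1: x=3 → posterior Gamma(7, 7)
obs 2: x=5 → posterior Gamma(12, 8)
obs 3: x=6 → posterior Gamma(18, 9)
obs 4: x=0 → posterior Gamma(18, 10)
obs 5: x=2 → posterior Gamma(20, 11)
obs 6: x=2 → posterior Gamma(22, 12)
obs 7: x=6 → posterior Gamma(28, 13)
obs 8: x=5 → posterior Gamma(33, 14)
obs 9: x=1 → posterior Gamma(34, 15)
obs 10: x=0 → posterior Gamma(34, 16)
obs 11: x=6 → posterior Gamma(40, 17)

2242331885787380470390691296409742063517619716281898951/38385989719670982787744128841819520121433185013198749696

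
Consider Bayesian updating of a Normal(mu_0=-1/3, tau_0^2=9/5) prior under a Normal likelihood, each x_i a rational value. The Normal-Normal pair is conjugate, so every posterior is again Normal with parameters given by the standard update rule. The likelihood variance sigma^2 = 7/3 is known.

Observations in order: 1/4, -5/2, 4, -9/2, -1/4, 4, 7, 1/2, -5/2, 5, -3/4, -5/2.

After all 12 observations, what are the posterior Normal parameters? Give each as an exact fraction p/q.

obs 1: x=1/4 → posterior Normal(-59/744, 63/62)
obs 2: x=-5/2 → posterior Normal(-869/1068, 63/89)
obs 3: x=4 → posterior Normal(427/1392, 63/116)
obs 4: x=-9/2 → posterior Normal(-1031/1716, 63/143)
obs 5: x=-1/4 → posterior Normal(-139/255, 63/170)
obs 6: x=4 → posterior Normal(46/591, 63/197)
obs 7: x=7 → posterior Normal(613/672, 9/32)
obs 8: x=1/2 → posterior Normal(1307/1506, 63/251)
obs 9: x=-5/2 → posterior Normal(451/834, 63/278)
obs 10: x=5 → posterior Normal(856/915, 63/305)
obs 11: x=-3/4 → posterior Normal(3181/3984, 63/332)
obs 12: x=-5/2 → posterior Normal(2371/4308, 63/359)

mu_0=2371/4308, tau_0^2=63/359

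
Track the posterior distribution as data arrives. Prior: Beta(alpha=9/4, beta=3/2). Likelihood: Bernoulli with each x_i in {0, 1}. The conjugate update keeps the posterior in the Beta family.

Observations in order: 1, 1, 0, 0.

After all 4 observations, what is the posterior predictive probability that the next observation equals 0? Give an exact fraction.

14/31

obs 1: x=1 → posterior Beta(13/4, 3/2)
obs 2: x=1 → posterior Beta(17/4, 3/2)
obs 3: x=0 → posterior Beta(17/4, 5/2)
obs 4: x=0 → posterior Beta(17/4, 7/2)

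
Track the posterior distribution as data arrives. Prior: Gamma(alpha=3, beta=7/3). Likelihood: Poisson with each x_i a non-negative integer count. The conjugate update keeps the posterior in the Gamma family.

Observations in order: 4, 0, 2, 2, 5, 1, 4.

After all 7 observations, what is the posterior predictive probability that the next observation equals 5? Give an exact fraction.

31715002334012061277789925613785579520/596216567187872108348956733961803993281

obs 1: x=4 → posterior Gamma(7, 10/3)
obs 2: x=0 → posterior Gamma(7, 13/3)
obs 3: x=2 → posterior Gamma(9, 16/3)
obs 4: x=2 → posterior Gamma(11, 19/3)
obs 5: x=5 → posterior Gamma(16, 22/3)
obs 6: x=1 → posterior Gamma(17, 25/3)
obs 7: x=4 → posterior Gamma(21, 28/3)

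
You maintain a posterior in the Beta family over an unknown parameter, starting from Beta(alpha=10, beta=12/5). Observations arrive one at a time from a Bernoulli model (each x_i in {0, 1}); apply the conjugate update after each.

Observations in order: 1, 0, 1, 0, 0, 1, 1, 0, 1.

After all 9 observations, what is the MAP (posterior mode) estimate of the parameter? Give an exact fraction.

70/97

obs 1: x=1 → posterior Beta(11, 12/5)
obs 2: x=0 → posterior Beta(11, 17/5)
obs 3: x=1 → posterior Beta(12, 17/5)
obs 4: x=0 → posterior Beta(12, 22/5)
obs 5: x=0 → posterior Beta(12, 27/5)
obs 6: x=1 → posterior Beta(13, 27/5)
obs 7: x=1 → posterior Beta(14, 27/5)
obs 8: x=0 → posterior Beta(14, 32/5)
obs 9: x=1 → posterior Beta(15, 32/5)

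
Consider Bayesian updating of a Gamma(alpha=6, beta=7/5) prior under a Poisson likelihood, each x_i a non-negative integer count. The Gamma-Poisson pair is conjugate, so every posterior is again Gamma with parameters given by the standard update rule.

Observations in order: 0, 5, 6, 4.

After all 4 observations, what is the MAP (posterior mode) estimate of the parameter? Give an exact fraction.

100/27

obs 1: x=0 → posterior Gamma(6, 12/5)
obs 2: x=5 → posterior Gamma(11, 17/5)
obs 3: x=6 → posterior Gamma(17, 22/5)
obs 4: x=4 → posterior Gamma(21, 27/5)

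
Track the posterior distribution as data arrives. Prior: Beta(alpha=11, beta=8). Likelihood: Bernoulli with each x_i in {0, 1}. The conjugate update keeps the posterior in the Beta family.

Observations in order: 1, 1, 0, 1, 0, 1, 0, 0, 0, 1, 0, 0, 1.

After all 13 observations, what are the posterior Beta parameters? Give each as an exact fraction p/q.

obs 1: x=1 → posterior Beta(12, 8)
obs 2: x=1 → posterior Beta(13, 8)
obs 3: x=0 → posterior Beta(13, 9)
obs 4: x=1 → posterior Beta(14, 9)
obs 5: x=0 → posterior Beta(14, 10)
obs 6: x=1 → posterior Beta(15, 10)
obs 7: x=0 → posterior Beta(15, 11)
obs 8: x=0 → posterior Beta(15, 12)
obs 9: x=0 → posterior Beta(15, 13)
obs 10: x=1 → posterior Beta(16, 13)
obs 11: x=0 → posterior Beta(16, 14)
obs 12: x=0 → posterior Beta(16, 15)
obs 13: x=1 → posterior Beta(17, 15)

alpha=17, beta=15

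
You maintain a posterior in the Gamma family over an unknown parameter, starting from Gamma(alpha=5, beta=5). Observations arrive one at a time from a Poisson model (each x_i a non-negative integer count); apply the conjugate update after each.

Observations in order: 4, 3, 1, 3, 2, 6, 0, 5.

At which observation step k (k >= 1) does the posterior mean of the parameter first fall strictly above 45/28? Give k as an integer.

obs 1: x=4 → posterior Gamma(9, 6)
obs 2: x=3 → posterior Gamma(12, 7)
obs 3: x=1 → posterior Gamma(13, 8)
obs 4: x=3 → posterior Gamma(16, 9)
obs 5: x=2 → posterior Gamma(18, 10)
obs 6: x=6 → posterior Gamma(24, 11)
obs 7: x=0 → posterior Gamma(24, 12)
obs 8: x=5 → posterior Gamma(29, 13)

k = 2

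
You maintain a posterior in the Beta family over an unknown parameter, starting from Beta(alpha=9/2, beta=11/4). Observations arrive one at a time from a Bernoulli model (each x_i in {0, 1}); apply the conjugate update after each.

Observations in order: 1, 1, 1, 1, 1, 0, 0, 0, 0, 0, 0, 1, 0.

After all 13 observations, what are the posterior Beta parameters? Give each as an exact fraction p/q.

obs 1: x=1 → posterior Beta(11/2, 11/4)
obs 2: x=1 → posterior Beta(13/2, 11/4)
obs 3: x=1 → posterior Beta(15/2, 11/4)
obs 4: x=1 → posterior Beta(17/2, 11/4)
obs 5: x=1 → posterior Beta(19/2, 11/4)
obs 6: x=0 → posterior Beta(19/2, 15/4)
obs 7: x=0 → posterior Beta(19/2, 19/4)
obs 8: x=0 → posterior Beta(19/2, 23/4)
obs 9: x=0 → posterior Beta(19/2, 27/4)
obs 10: x=0 → posterior Beta(19/2, 31/4)
obs 11: x=0 → posterior Beta(19/2, 35/4)
obs 12: x=1 → posterior Beta(21/2, 35/4)
obs 13: x=0 → posterior Beta(21/2, 39/4)

alpha=21/2, beta=39/4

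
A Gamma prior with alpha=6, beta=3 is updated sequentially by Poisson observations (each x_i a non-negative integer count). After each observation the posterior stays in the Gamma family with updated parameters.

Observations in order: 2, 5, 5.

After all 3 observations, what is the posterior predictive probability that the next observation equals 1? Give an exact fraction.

1828079220031488/11398895185373143

obs 1: x=2 → posterior Gamma(8, 4)
obs 2: x=5 → posterior Gamma(13, 5)
obs 3: x=5 → posterior Gamma(18, 6)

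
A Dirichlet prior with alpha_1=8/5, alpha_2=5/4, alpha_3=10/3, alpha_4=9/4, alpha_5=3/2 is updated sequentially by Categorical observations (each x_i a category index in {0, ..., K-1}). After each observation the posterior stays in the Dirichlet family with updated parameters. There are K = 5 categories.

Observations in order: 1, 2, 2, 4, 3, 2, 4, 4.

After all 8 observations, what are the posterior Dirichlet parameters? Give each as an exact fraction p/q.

alpha_1=8/5, alpha_2=9/4, alpha_3=19/3, alpha_4=13/4, alpha_5=9/2

obs 1: x=1 → posterior Dirichlet(8/5, 9/4, 10/3, 9/4, 3/2)
obs 2: x=2 → posterior Dirichlet(8/5, 9/4, 13/3, 9/4, 3/2)
obs 3: x=2 → posterior Dirichlet(8/5, 9/4, 16/3, 9/4, 3/2)
obs 4: x=4 → posterior Dirichlet(8/5, 9/4, 16/3, 9/4, 5/2)
obs 5: x=3 → posterior Dirichlet(8/5, 9/4, 16/3, 13/4, 5/2)
obs 6: x=2 → posterior Dirichlet(8/5, 9/4, 19/3, 13/4, 5/2)
obs 7: x=4 → posterior Dirichlet(8/5, 9/4, 19/3, 13/4, 7/2)
obs 8: x=4 → posterior Dirichlet(8/5, 9/4, 19/3, 13/4, 9/2)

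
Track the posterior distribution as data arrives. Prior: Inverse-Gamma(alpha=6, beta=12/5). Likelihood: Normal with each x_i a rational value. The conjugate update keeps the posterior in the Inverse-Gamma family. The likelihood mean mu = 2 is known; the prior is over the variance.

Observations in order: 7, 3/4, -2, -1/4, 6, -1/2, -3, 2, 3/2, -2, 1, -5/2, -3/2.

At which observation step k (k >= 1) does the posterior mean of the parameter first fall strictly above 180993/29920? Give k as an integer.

obs 1: x=7 → posterior Inverse-Gamma(13/2, 149/10)
obs 2: x=3/4 → posterior Inverse-Gamma(7, 2509/160)
obs 3: x=-2 → posterior Inverse-Gamma(15/2, 3789/160)
obs 4: x=-1/4 → posterior Inverse-Gamma(8, 2097/80)
obs 5: x=6 → posterior Inverse-Gamma(17/2, 2737/80)
obs 6: x=-1/2 → posterior Inverse-Gamma(9, 2987/80)
obs 7: x=-3 → posterior Inverse-Gamma(19/2, 3987/80)
obs 8: x=2 → posterior Inverse-Gamma(10, 3987/80)
obs 9: x=3/2 → posterior Inverse-Gamma(21/2, 3997/80)
obs 10: x=-2 → posterior Inverse-Gamma(11, 4637/80)
obs 11: x=1 → posterior Inverse-Gamma(23/2, 4677/80)
obs 12: x=-5/2 → posterior Inverse-Gamma(12, 5487/80)
obs 13: x=-3/2 → posterior Inverse-Gamma(25/2, 5977/80)

k = 12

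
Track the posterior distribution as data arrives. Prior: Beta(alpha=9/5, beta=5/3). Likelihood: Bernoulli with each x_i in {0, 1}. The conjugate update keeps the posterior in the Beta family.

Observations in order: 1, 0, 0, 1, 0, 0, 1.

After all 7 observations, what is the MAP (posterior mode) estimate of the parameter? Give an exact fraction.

57/127

obs 1: x=1 → posterior Beta(14/5, 5/3)
obs 2: x=0 → posterior Beta(14/5, 8/3)
obs 3: x=0 → posterior Beta(14/5, 11/3)
obs 4: x=1 → posterior Beta(19/5, 11/3)
obs 5: x=0 → posterior Beta(19/5, 14/3)
obs 6: x=0 → posterior Beta(19/5, 17/3)
obs 7: x=1 → posterior Beta(24/5, 17/3)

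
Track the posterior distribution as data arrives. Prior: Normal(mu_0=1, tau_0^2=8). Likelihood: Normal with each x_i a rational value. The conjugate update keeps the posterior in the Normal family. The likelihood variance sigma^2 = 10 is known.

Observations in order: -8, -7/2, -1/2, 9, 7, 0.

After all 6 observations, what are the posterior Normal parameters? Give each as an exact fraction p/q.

mu_0=21/29, tau_0^2=40/29

obs 1: x=-8 → posterior Normal(-3, 40/9)
obs 2: x=-7/2 → posterior Normal(-41/13, 40/13)
obs 3: x=-1/2 → posterior Normal(-43/17, 40/17)
obs 4: x=9 → posterior Normal(-1/3, 40/21)
obs 5: x=7 → posterior Normal(21/25, 8/5)
obs 6: x=0 → posterior Normal(21/29, 40/29)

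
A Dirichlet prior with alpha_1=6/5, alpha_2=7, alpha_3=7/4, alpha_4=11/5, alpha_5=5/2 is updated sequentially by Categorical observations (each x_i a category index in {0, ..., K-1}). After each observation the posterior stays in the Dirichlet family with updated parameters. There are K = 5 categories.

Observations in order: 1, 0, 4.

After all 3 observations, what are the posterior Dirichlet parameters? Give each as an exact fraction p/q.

alpha_1=11/5, alpha_2=8, alpha_3=7/4, alpha_4=11/5, alpha_5=7/2

obs 1: x=1 → posterior Dirichlet(6/5, 8, 7/4, 11/5, 5/2)
obs 2: x=0 → posterior Dirichlet(11/5, 8, 7/4, 11/5, 5/2)
obs 3: x=4 → posterior Dirichlet(11/5, 8, 7/4, 11/5, 7/2)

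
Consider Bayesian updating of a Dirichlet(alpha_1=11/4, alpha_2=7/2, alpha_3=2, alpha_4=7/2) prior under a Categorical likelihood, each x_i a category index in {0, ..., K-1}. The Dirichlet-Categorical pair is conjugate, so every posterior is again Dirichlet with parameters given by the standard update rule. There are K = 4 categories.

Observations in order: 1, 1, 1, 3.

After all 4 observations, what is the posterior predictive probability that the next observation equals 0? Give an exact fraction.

obs 1: x=1 → posterior Dirichlet(11/4, 9/2, 2, 7/2)
obs 2: x=1 → posterior Dirichlet(11/4, 11/2, 2, 7/2)
obs 3: x=1 → posterior Dirichlet(11/4, 13/2, 2, 7/2)
obs 4: x=3 → posterior Dirichlet(11/4, 13/2, 2, 9/2)

11/63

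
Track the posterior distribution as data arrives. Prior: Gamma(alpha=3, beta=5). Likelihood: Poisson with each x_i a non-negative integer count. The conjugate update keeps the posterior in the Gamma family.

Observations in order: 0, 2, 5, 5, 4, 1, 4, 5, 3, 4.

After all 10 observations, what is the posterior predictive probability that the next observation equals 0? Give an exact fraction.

2184164409074570299708284437656402587890625/22300745198530623141535718272648361505980416

obs 1: x=0 → posterior Gamma(3, 6)
obs 2: x=2 → posterior Gamma(5, 7)
obs 3: x=5 → posterior Gamma(10, 8)
obs 4: x=5 → posterior Gamma(15, 9)
obs 5: x=4 → posterior Gamma(19, 10)
obs 6: x=1 → posterior Gamma(20, 11)
obs 7: x=4 → posterior Gamma(24, 12)
obs 8: x=5 → posterior Gamma(29, 13)
obs 9: x=3 → posterior Gamma(32, 14)
obs 10: x=4 → posterior Gamma(36, 15)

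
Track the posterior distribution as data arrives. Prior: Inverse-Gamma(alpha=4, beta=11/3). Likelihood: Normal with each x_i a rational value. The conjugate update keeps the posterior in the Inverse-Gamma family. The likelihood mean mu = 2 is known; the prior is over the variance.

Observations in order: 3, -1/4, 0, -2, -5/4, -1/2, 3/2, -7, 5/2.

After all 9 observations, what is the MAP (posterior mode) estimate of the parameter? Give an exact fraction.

3161/456

obs 1: x=3 → posterior Inverse-Gamma(9/2, 25/6)
obs 2: x=-1/4 → posterior Inverse-Gamma(5, 643/96)
obs 3: x=0 → posterior Inverse-Gamma(11/2, 835/96)
obs 4: x=-2 → posterior Inverse-Gamma(6, 1603/96)
obs 5: x=-5/4 → posterior Inverse-Gamma(13/2, 1055/48)
obs 6: x=-1/2 → posterior Inverse-Gamma(7, 1205/48)
obs 7: x=3/2 → posterior Inverse-Gamma(15/2, 1211/48)
obs 8: x=-7 → posterior Inverse-Gamma(8, 3155/48)
obs 9: x=5/2 → posterior Inverse-Gamma(17/2, 3161/48)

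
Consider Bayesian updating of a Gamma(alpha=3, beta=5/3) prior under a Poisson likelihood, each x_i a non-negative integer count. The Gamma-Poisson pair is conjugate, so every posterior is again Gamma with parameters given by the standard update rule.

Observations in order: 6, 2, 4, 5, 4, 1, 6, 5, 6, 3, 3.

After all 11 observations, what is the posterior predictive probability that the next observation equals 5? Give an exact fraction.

4265976970609085002415521511471783924512770584687210865842255442420974121063945338880/30029244509755528909515354610714362612715673268101405247552215337242228689328157470921

obs 1: x=6 → posterior Gamma(9, 8/3)
obs 2: x=2 → posterior Gamma(11, 11/3)
obs 3: x=4 → posterior Gamma(15, 14/3)
obs 4: x=5 → posterior Gamma(20, 17/3)
obs 5: x=4 → posterior Gamma(24, 20/3)
obs 6: x=1 → posterior Gamma(25, 23/3)
obs 7: x=6 → posterior Gamma(31, 26/3)
obs 8: x=5 → posterior Gamma(36, 29/3)
obs 9: x=6 → posterior Gamma(42, 32/3)
obs 10: x=3 → posterior Gamma(45, 35/3)
obs 11: x=3 → posterior Gamma(48, 38/3)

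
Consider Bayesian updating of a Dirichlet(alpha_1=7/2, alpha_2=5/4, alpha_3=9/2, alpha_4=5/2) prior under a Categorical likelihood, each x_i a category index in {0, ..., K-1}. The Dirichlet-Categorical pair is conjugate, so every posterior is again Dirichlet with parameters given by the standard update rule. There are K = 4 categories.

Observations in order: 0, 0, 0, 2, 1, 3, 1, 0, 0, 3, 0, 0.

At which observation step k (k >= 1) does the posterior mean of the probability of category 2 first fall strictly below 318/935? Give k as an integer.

k = 2

obs 1: x=0 → posterior Dirichlet(9/2, 5/4, 9/2, 5/2)
obs 2: x=0 → posterior Dirichlet(11/2, 5/4, 9/2, 5/2)
obs 3: x=0 → posterior Dirichlet(13/2, 5/4, 9/2, 5/2)
obs 4: x=2 → posterior Dirichlet(13/2, 5/4, 11/2, 5/2)
obs 5: x=1 → posterior Dirichlet(13/2, 9/4, 11/2, 5/2)
obs 6: x=3 → posterior Dirichlet(13/2, 9/4, 11/2, 7/2)
obs 7: x=1 → posterior Dirichlet(13/2, 13/4, 11/2, 7/2)
obs 8: x=0 → posterior Dirichlet(15/2, 13/4, 11/2, 7/2)
obs 9: x=0 → posterior Dirichlet(17/2, 13/4, 11/2, 7/2)
obs 10: x=3 → posterior Dirichlet(17/2, 13/4, 11/2, 9/2)
obs 11: x=0 → posterior Dirichlet(19/2, 13/4, 11/2, 9/2)
obs 12: x=0 → posterior Dirichlet(21/2, 13/4, 11/2, 9/2)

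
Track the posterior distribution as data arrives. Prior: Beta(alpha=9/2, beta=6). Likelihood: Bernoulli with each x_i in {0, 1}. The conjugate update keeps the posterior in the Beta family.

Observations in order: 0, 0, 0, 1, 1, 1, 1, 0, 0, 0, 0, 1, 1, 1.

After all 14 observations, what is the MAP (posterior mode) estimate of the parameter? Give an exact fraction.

7/15

obs 1: x=0 → posterior Beta(9/2, 7)
obs 2: x=0 → posterior Beta(9/2, 8)
obs 3: x=0 → posterior Beta(9/2, 9)
obs 4: x=1 → posterior Beta(11/2, 9)
obs 5: x=1 → posterior Beta(13/2, 9)
obs 6: x=1 → posterior Beta(15/2, 9)
obs 7: x=1 → posterior Beta(17/2, 9)
obs 8: x=0 → posterior Beta(17/2, 10)
obs 9: x=0 → posterior Beta(17/2, 11)
obs 10: x=0 → posterior Beta(17/2, 12)
obs 11: x=0 → posterior Beta(17/2, 13)
obs 12: x=1 → posterior Beta(19/2, 13)
obs 13: x=1 → posterior Beta(21/2, 13)
obs 14: x=1 → posterior Beta(23/2, 13)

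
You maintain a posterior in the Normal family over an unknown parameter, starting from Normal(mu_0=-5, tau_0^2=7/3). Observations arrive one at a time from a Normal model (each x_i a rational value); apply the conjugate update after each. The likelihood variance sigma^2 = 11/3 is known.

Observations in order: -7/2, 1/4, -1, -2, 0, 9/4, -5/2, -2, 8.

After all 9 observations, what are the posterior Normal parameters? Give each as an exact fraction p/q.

mu_0=-117/148, tau_0^2=77/222

obs 1: x=-7/2 → posterior Normal(-53/12, 77/54)
obs 2: x=1/4 → posterior Normal(-311/100, 77/75)
obs 3: x=-1 → posterior Normal(-339/128, 77/96)
obs 4: x=-2 → posterior Normal(-395/156, 77/117)
obs 5: x=0 → posterior Normal(-395/184, 77/138)
obs 6: x=9/4 → posterior Normal(-83/53, 77/159)
obs 7: x=-5/2 → posterior Normal(-67/40, 77/180)
obs 8: x=-2 → posterior Normal(-229/134, 77/201)
obs 9: x=8 → posterior Normal(-117/148, 77/222)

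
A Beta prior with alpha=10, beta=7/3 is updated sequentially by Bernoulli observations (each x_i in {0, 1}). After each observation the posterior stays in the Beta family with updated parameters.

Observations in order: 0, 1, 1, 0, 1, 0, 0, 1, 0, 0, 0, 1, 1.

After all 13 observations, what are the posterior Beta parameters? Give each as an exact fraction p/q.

obs 1: x=0 → posterior Beta(10, 10/3)
obs 2: x=1 → posterior Beta(11, 10/3)
obs 3: x=1 → posterior Beta(12, 10/3)
obs 4: x=0 → posterior Beta(12, 13/3)
obs 5: x=1 → posterior Beta(13, 13/3)
obs 6: x=0 → posterior Beta(13, 16/3)
obs 7: x=0 → posterior Beta(13, 19/3)
obs 8: x=1 → posterior Beta(14, 19/3)
obs 9: x=0 → posterior Beta(14, 22/3)
obs 10: x=0 → posterior Beta(14, 25/3)
obs 11: x=0 → posterior Beta(14, 28/3)
obs 12: x=1 → posterior Beta(15, 28/3)
obs 13: x=1 → posterior Beta(16, 28/3)

alpha=16, beta=28/3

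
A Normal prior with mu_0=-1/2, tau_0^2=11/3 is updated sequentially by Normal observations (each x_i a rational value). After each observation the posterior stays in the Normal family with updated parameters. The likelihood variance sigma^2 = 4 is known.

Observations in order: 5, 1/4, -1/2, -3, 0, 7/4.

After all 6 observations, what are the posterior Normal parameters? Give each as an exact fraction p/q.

mu_0=5/12, tau_0^2=22/39

obs 1: x=5 → posterior Normal(49/23, 44/23)
obs 2: x=1/4 → posterior Normal(207/136, 22/17)
obs 3: x=-1/2 → posterior Normal(37/36, 44/45)
obs 4: x=-3 → posterior Normal(53/224, 11/14)
obs 5: x=0 → posterior Normal(53/268, 44/67)
obs 6: x=7/4 → posterior Normal(5/12, 22/39)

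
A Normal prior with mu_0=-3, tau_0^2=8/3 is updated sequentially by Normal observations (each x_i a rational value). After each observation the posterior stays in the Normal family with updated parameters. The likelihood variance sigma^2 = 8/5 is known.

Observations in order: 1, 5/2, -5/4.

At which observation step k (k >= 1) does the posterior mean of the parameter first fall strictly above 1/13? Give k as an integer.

k = 2

obs 1: x=1 → posterior Normal(-1/2, 1)
obs 2: x=5/2 → posterior Normal(17/26, 8/13)
obs 3: x=-5/4 → posterior Normal(1/8, 4/9)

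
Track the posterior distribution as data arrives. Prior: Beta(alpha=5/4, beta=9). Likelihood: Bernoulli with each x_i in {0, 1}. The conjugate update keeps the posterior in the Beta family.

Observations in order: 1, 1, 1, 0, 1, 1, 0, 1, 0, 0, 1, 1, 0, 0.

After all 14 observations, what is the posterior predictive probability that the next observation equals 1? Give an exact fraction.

37/97

obs 1: x=1 → posterior Beta(9/4, 9)
obs 2: x=1 → posterior Beta(13/4, 9)
obs 3: x=1 → posterior Beta(17/4, 9)
obs 4: x=0 → posterior Beta(17/4, 10)
obs 5: x=1 → posterior Beta(21/4, 10)
obs 6: x=1 → posterior Beta(25/4, 10)
obs 7: x=0 → posterior Beta(25/4, 11)
obs 8: x=1 → posterior Beta(29/4, 11)
obs 9: x=0 → posterior Beta(29/4, 12)
obs 10: x=0 → posterior Beta(29/4, 13)
obs 11: x=1 → posterior Beta(33/4, 13)
obs 12: x=1 → posterior Beta(37/4, 13)
obs 13: x=0 → posterior Beta(37/4, 14)
obs 14: x=0 → posterior Beta(37/4, 15)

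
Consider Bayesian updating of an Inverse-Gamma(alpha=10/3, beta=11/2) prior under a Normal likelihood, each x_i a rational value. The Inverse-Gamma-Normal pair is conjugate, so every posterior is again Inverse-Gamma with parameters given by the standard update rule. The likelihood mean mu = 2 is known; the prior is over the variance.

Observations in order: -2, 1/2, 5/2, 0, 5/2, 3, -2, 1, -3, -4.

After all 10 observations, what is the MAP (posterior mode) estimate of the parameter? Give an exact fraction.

1353/224

obs 1: x=-2 → posterior Inverse-Gamma(23/6, 27/2)
obs 2: x=1/2 → posterior Inverse-Gamma(13/3, 117/8)
obs 3: x=5/2 → posterior Inverse-Gamma(29/6, 59/4)
obs 4: x=0 → posterior Inverse-Gamma(16/3, 67/4)
obs 5: x=5/2 → posterior Inverse-Gamma(35/6, 135/8)
obs 6: x=3 → posterior Inverse-Gamma(19/3, 139/8)
obs 7: x=-2 → posterior Inverse-Gamma(41/6, 203/8)
obs 8: x=1 → posterior Inverse-Gamma(22/3, 207/8)
obs 9: x=-3 → posterior Inverse-Gamma(47/6, 307/8)
obs 10: x=-4 → posterior Inverse-Gamma(25/3, 451/8)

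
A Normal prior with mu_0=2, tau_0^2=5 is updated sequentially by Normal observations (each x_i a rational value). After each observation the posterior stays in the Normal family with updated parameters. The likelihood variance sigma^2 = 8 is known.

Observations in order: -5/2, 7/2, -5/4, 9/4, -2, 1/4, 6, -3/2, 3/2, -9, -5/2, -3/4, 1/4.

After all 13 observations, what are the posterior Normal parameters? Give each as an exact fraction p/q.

mu_0=-51/292, tau_0^2=40/73

obs 1: x=-5/2 → posterior Normal(7/26, 40/13)
obs 2: x=7/2 → posterior Normal(7/6, 20/9)
obs 3: x=-5/4 → posterior Normal(59/92, 40/23)
obs 4: x=9/4 → posterior Normal(13/14, 10/7)
obs 5: x=-2 → posterior Normal(16/33, 40/33)
obs 6: x=1/4 → posterior Normal(69/152, 20/19)
obs 7: x=6 → posterior Normal(189/172, 40/43)
obs 8: x=-3/2 → posterior Normal(53/64, 5/6)
obs 9: x=3/2 → posterior Normal(189/212, 40/53)
obs 10: x=-9 → posterior Normal(9/232, 20/29)
obs 11: x=-5/2 → posterior Normal(-41/252, 40/63)
obs 12: x=-3/4 → posterior Normal(-7/34, 10/17)
obs 13: x=1/4 → posterior Normal(-51/292, 40/73)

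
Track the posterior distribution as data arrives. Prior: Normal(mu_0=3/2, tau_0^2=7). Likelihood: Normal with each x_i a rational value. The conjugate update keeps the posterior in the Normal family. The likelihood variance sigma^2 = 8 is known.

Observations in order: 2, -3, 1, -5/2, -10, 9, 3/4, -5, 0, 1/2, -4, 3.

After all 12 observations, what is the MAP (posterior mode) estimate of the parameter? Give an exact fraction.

-183/368

obs 1: x=2 → posterior Normal(26/15, 56/15)
obs 2: x=-3 → posterior Normal(5/22, 28/11)
obs 3: x=1 → posterior Normal(12/29, 56/29)
obs 4: x=-5/2 → posterior Normal(-11/72, 14/9)
obs 5: x=-10 → posterior Normal(-151/86, 56/43)
obs 6: x=9 → posterior Normal(-1/4, 28/25)
obs 7: x=3/4 → posterior Normal(-29/228, 56/57)
obs 8: x=-5 → posterior Normal(-169/256, 7/8)
obs 9: x=0 → posterior Normal(-169/284, 56/71)
obs 10: x=1/2 → posterior Normal(-155/312, 28/39)
obs 11: x=-4 → posterior Normal(-267/340, 56/85)
obs 12: x=3 → posterior Normal(-183/368, 14/23)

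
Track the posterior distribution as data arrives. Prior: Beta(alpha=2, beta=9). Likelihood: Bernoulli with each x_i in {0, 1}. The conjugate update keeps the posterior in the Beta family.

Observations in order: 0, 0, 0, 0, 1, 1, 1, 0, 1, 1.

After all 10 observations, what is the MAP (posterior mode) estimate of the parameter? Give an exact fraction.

6/19

obs 1: x=0 → posterior Beta(2, 10)
obs 2: x=0 → posterior Beta(2, 11)
obs 3: x=0 → posterior Beta(2, 12)
obs 4: x=0 → posterior Beta(2, 13)
obs 5: x=1 → posterior Beta(3, 13)
obs 6: x=1 → posterior Beta(4, 13)
obs 7: x=1 → posterior Beta(5, 13)
obs 8: x=0 → posterior Beta(5, 14)
obs 9: x=1 → posterior Beta(6, 14)
obs 10: x=1 → posterior Beta(7, 14)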